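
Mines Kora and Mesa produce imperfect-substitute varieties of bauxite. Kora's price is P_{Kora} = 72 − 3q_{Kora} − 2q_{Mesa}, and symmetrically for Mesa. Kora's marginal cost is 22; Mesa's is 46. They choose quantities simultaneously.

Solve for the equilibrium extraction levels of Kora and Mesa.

7.75, 1.75

Mine Kora's profit: π = q_{Kora}(72 − 3q_{Kora} − 2q_{Mesa}) − 22q_{Kora}.
∂π/∂q_{Kora} = 50 − 6q_{Kora} − 2q_{Mesa} = 0 ⇒ q_{Kora} = 25/3 − (1/3)q_{Mesa}.
Similarly q_{Mesa} = 13/3 − (1/3)q_{Kora}.
Substituting the second reaction function into the first: q_{Kora} = 25/3 − (1/3)(13/3 − (1/3)q_{Kora}), which gives (8/9)q_{Kora} = 62/9 ⇒ q_{Kora} = 7.75.
Then q_{Mesa} = 13/3 − (1/3)·7.75 = 1.75.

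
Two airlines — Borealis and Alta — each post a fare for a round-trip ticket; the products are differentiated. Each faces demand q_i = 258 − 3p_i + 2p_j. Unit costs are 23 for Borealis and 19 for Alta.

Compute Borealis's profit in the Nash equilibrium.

Borealis's profit: π = (p_{Borealis} − 23)(258 − 3p_{Borealis} + 2p_{Alta}).
∂π/∂p_{Borealis} = 327 − 6p_{Borealis} + 2p_{Alta} = 0 ⇒ p_{Borealis} = 54.5 + (1/3)p_{Alta}.
Similarly p_{Alta} = 52.5 + (1/3)p_{Borealis}.
Plugging p_{Alta} into Borealis's best response: p_{Borealis} = 54.5 + (1/3)(52.5 + (1/3)p_{Borealis}) ⇒ (8/9)p_{Borealis} = 72, so p_{Borealis} = 81.
Then p_{Alta} = 52.5 + (1/3)·81 = 79.5.
q_{Borealis} = 258 − 3·81 + 2·79.5 = 174.
Profit = (81 − 23)·174 = 10092.

10092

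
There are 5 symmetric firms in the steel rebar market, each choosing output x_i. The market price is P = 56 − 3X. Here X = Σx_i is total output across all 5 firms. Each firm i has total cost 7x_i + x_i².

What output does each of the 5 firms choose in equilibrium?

A representative firm's profit is π_i = x_i(56 − 3X) − 7x_i − x_i², with X = x_i + Σ_{j≠i} x_j.
First-order condition: 49 − 8x_i − 3Σ_{j≠i} x_j = 0.
With identical firms, set every x_j = x: then 49 − 8x − 12x = 0, i.e. x = 49/20 = 2.45.

2.45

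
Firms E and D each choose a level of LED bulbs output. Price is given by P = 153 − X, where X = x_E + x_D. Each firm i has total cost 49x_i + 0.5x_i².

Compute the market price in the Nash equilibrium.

101

Firm E's profit: π = x_E(153 − (x_E + x_D)) − 49x_E − 0.5x_E².
∂π/∂x_E = 104 − 3x_E − x_D = 0, so x_E = 104/3 − (1/3)x_D.
By symmetry x_D = x_E; substituting into the reaction function, (4/3)x_E = 104/3 and x_E = 26.
Equilibrium price: P = 153 − 52 = 101.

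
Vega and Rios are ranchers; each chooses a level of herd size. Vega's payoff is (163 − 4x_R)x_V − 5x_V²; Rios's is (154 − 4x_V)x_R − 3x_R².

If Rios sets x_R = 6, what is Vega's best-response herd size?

13.9

Expanding Vega's payoff: 163x_V − 4x_Rx_V − 5x_V².
∂π/∂x_V = 163 − 4x_R − 10x_V = 0, so x_V = 16.3 − 0.4x_R.
At x_R = 6: x_V = 16.3 − 0.4·6 = 13.9.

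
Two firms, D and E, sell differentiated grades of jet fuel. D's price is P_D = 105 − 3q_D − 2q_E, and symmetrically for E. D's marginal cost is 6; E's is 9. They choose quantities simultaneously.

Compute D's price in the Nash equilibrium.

43.6875

Firm D's profit: π = q_D(105 − 3q_D − 2q_E) − 6q_D.
∂π/∂q_D = 99 − 6q_D − 2q_E = 0 ⇒ q_D = 16.5 − (1/3)q_E.
Similarly q_E = 16 − (1/3)q_D.
Solving the two reaction functions simultaneously: (1 − (−1/3)(−1/3))q_D = 16.5 − (1/3)·16, so (8/9)q_D = 67/6 and q_D = 12.5625.
Then q_E = 16 − (1/3)·12.5625 = 11.8125.
P_D = 105 − 3·12.5625 − 2·11.8125 = 43.6875.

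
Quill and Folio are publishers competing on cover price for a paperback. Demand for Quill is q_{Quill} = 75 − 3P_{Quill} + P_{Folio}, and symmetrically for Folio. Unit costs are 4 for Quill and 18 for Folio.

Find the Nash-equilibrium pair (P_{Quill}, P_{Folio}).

18.6, 24.6

Quill's profit: π = (P_{Quill} − 4)(75 − 3P_{Quill} + P_{Folio}).
∂π/∂P_{Quill} = 87 − 6P_{Quill} + P_{Folio} = 0 ⇒ P_{Quill} = 14.5 + (1/6)P_{Folio}.
Similarly P_{Folio} = 21.5 + (1/6)P_{Quill}.
Plugging P_{Folio} into Quill's best response: P_{Quill} = 14.5 + (1/6)(21.5 + (1/6)P_{Quill}) ⇒ (35/36)P_{Quill} = 217/12, so P_{Quill} = 18.6.
Then P_{Folio} = 21.5 + (1/6)·18.6 = 24.6.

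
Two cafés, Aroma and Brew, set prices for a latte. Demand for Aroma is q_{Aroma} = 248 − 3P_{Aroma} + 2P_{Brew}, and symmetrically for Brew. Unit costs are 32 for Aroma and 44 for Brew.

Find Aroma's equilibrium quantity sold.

Aroma's profit: π = (P_{Aroma} − 32)(248 − 3P_{Aroma} + 2P_{Brew}).
∂π/∂P_{Aroma} = 344 − 6P_{Aroma} + 2P_{Brew} = 0 ⇒ P_{Aroma} = 172/3 + (1/3)P_{Brew}.
Similarly P_{Brew} = 190/3 + (1/3)P_{Aroma}.
Substituting the second reaction function into the first: P_{Aroma} = 172/3 + (1/3)(190/3 + (1/3)P_{Aroma}), which gives (8/9)P_{Aroma} = 706/9 ⇒ P_{Aroma} = 88.25.
Then P_{Brew} = 190/3 + (1/3)·88.25 = 92.75.
q_{Aroma} = 248 − 3·88.25 + 2·92.75 = 168.75.

168.75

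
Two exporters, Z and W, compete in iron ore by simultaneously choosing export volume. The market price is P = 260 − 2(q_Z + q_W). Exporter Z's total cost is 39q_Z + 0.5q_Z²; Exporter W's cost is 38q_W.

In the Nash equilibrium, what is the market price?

121.5

Exporter Z's profit: π = q_Z(260 − 2(q_Z + q_W)) − 39q_Z − 0.5q_Z².
∂π/∂q_Z = 221 − 5q_Z − 2q_W = 0, so q_Z = 44.2 − 0.4q_W.
For W: ∂π/∂q_W = 222 − 4q_W − 2q_Z = 0 ⇒ q_W = 55.5 − 0.5q_Z.
Substituting the second reaction function into the first: q_Z = 44.2 − 0.4(55.5 − 0.5q_Z), which gives 0.8q_Z = 22 ⇒ q_Z = 27.5.
Then q_W = 55.5 − 0.5·27.5 = 41.75.
Equilibrium price: P = 260 − 2·69.25 = 121.5.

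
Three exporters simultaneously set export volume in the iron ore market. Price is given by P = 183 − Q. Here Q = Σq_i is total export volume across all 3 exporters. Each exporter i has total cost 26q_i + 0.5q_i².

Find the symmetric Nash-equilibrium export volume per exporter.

A representative exporter's profit is π_i = q_i(183 − Q) − 26q_i − 0.5q_i², with Q = q_i + Σ_{j≠i} q_j.
First-order condition: 157 − 3q_i − Σ_{j≠i} q_j = 0.
Imposing symmetry (q_j = q for all j) turns Σ_{j≠i} q_j into 2q, so 157 = 5q and q = 31.4.

31.4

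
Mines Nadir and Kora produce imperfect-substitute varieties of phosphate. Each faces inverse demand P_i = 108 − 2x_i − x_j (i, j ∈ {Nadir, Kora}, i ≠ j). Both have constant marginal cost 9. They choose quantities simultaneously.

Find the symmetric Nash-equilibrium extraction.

19.8

Mine Nadir's profit: π = x_{Nadir}(108 − 2x_{Nadir} − x_{Kora}) − 9x_{Nadir}.
∂π/∂x_{Nadir} = 99 − 4x_{Nadir} − x_{Kora} = 0 ⇒ x_{Nadir} = 24.75 − 0.25x_{Kora}.
Setting x_{Nadir} = x_{Kora} in the reaction function: x_{Nadir} = 24.75 − 0.25x_{Nadir}, so x_{Nadir} = 24.75 / 1.25 = 19.8.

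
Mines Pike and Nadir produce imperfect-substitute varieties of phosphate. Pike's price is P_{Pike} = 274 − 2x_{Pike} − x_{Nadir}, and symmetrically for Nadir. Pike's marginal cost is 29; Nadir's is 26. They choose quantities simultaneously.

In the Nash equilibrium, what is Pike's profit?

4762.88

Mine Pike's profit: π = x_{Pike}(274 − 2x_{Pike} − x_{Nadir}) − 29x_{Pike}.
∂π/∂x_{Pike} = 245 − 4x_{Pike} − x_{Nadir} = 0 ⇒ x_{Pike} = 61.25 − 0.25x_{Nadir}.
Similarly x_{Nadir} = 62 − 0.25x_{Pike}.
Solving the two reaction functions simultaneously: (1 − (−0.25)(−0.25))x_{Pike} = 61.25 − 0.25·62, so 0.9375x_{Pike} = 45.75 and x_{Pike} = 48.8.
Then x_{Nadir} = 62 − 0.25·48.8 = 49.8.
P_{Pike} = 274 − 2·48.8 − 49.8 = 126.6.
Profit = (126.6 − 29)·48.8 = 4762.88.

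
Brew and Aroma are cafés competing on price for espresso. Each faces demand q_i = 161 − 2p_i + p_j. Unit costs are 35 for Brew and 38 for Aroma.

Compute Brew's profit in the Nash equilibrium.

Brew's profit: π = (p_{Brew} − 35)(161 − 2p_{Brew} + p_{Aroma}).
∂π/∂p_{Brew} = 231 − 4p_{Brew} + p_{Aroma} = 0 ⇒ p_{Brew} = 57.75 + 0.25p_{Aroma}.
Similarly p_{Aroma} = 59.25 + 0.25p_{Brew}.
Substituting the second reaction function into the first: p_{Brew} = 57.75 + 0.25(59.25 + 0.25p_{Brew}), which gives 0.9375p_{Brew} = 72.5625 ⇒ p_{Brew} = 77.4.
Then p_{Aroma} = 59.25 + 0.25·77.4 = 78.6.
q_{Brew} = 161 − 2·77.4 + 78.6 = 84.8.
Profit = (77.4 − 35)·84.8 = 3595.52.

3595.52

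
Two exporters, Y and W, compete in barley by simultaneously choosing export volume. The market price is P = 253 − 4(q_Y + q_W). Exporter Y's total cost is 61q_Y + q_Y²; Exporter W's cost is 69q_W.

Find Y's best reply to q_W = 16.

12.8

Exporter Y's profit: π = q_Y(253 − 4(q_Y + q_W)) − 61q_Y − q_Y².
∂π/∂q_Y = 192 − 10q_Y − 4q_W = 0, so q_Y = 19.2 − 0.4q_W.
At q_W = 16: q_Y = 19.2 − 0.4·16 = 12.8.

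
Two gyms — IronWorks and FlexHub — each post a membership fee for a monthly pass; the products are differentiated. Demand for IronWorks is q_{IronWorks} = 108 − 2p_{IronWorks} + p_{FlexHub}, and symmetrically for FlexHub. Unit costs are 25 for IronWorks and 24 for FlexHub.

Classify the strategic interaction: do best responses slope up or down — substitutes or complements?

IronWorks's profit: π = (p_{IronWorks} − 25)(108 − 2p_{IronWorks} + p_{FlexHub}).
∂π/∂p_{IronWorks} = 158 − 4p_{IronWorks} + p_{FlexHub} = 0 ⇒ p_{IronWorks} = 39.5 + 0.25p_{FlexHub}.
The best-response slope dp_{IronWorks}/dp_{FlexHub} = 0.25 > 0: the reaction function is upward-sloping, so the choices are strategic complements.

strategic complements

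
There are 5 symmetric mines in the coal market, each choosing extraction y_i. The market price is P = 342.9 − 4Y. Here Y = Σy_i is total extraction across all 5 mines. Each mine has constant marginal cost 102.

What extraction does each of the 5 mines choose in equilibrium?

A representative mine's profit is π_i = y_i(342.9 − 4Y) − 102y_i, with Y = y_i + Σ_{j≠i} y_j.
First-order condition: 240.9 − 8y_i − 4Σ_{j≠i} y_j = 0.
With identical mines, set every y_j = y: then 240.9 − 8y − 16y = 0, i.e. y = 240.9/24 = 10.0375.

10.0375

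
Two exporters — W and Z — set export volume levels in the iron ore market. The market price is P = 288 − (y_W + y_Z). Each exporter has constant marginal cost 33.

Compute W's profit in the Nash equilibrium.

Exporter W's profit: π = y_W(288 − (y_W + y_Z)) − 33y_W.
∂π/∂y_W = 255 − 2y_W − y_Z = 0, so y_W = 127.5 − 0.5y_Z.
Setting y_W = y_Z in the reaction function: y_W = 127.5 − 0.5y_W, so y_W = 127.5 / 1.5 = 85.
Price P = 288 − 170 = 118.
W's profit: (118 − 33)·85 = 7225.

7225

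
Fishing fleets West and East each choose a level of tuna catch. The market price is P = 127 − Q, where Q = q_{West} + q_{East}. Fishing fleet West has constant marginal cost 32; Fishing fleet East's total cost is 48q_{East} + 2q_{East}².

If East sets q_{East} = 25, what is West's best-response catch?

35

Fishing fleet West's profit: π = q_{West}(127 − (q_{West} + q_{East})) − 32q_{West}.
∂π/∂q_{West} = 95 − 2q_{West} − q_{East} = 0, so q_{West} = 47.5 − 0.5q_{East}.
At q_{East} = 25: q_{West} = 47.5 − 0.5·25 = 35.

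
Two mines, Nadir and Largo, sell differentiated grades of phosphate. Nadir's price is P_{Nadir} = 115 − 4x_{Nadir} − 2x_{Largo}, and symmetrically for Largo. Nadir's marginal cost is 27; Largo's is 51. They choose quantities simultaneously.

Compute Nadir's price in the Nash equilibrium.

Mine Nadir's profit: π = x_{Nadir}(115 − 4x_{Nadir} − 2x_{Largo}) − 27x_{Nadir}.
∂π/∂x_{Nadir} = 88 − 8x_{Nadir} − 2x_{Largo} = 0 ⇒ x_{Nadir} = 11 − 0.25x_{Largo}.
Similarly x_{Largo} = 8 − 0.25x_{Nadir}.
Solving the two reaction functions simultaneously: (1 − (−0.25)(−0.25))x_{Nadir} = 11 − 0.25·8, so 0.9375x_{Nadir} = 9 and x_{Nadir} = 9.6.
Then x_{Largo} = 8 − 0.25·9.6 = 5.6.
P_{Nadir} = 115 − 4·9.6 − 2·5.6 = 65.4.

65.4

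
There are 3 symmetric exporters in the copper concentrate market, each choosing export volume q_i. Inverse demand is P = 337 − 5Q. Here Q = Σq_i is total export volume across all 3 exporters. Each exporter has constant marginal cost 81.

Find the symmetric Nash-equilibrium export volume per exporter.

A representative exporter's profit is π_i = q_i(337 − 5Q) − 81q_i, with Q = q_i + Σ_{j≠i} q_j.
First-order condition: 256 − 10q_i − 5Σ_{j≠i} q_j = 0.
Imposing symmetry (q_j = q for all j) turns Σ_{j≠i} q_j into 2q, so 256 = 20q and q = 12.8.

12.8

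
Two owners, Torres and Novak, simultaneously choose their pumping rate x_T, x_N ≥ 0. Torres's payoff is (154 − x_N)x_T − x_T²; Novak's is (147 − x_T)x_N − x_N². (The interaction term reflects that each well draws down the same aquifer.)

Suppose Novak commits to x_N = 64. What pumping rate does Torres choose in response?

45

Expanding Torres's payoff: 154x_T − x_Nx_T − x_T².
∂π/∂x_T = 154 − x_N − 2x_T = 0, so x_T = 77 − 0.5x_N.
At x_N = 64: x_T = 77 − 0.5·64 = 45.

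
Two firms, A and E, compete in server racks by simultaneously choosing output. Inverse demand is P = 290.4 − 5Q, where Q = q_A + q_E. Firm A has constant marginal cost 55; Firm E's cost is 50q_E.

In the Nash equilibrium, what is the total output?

31.72

Firm A's profit: π = q_A(290.4 − 5(q_A + q_E)) − 55q_A.
∂π/∂q_A = 235.4 − 10q_A − 5q_E = 0, so q_A = 23.54 − 0.5q_E.
By the same steps for E: q_E = 24.04 − 0.5q_A.
Solving the two reaction functions simultaneously: (1 − (−0.5)(−0.5))q_A = 23.54 − 0.5·24.04, so 0.75q_A = 11.52 and q_A = 15.36.
Then q_E = 24.04 − 0.5·15.36 = 16.36.
Total output: 15.36 + 16.36 = 31.72.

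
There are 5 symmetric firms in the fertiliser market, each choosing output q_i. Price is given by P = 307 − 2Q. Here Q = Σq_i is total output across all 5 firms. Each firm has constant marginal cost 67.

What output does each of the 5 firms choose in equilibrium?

20

A representative firm's profit is π_i = q_i(307 − 2Q) − 67q_i, with Q = q_i + Σ_{j≠i} q_j.
First-order condition: 240 − 4q_i − 2Σ_{j≠i} q_j = 0.
With identical firms, set every q_j = q: then 240 − 4q − 8q = 0, i.e. q = 240/12 = 20.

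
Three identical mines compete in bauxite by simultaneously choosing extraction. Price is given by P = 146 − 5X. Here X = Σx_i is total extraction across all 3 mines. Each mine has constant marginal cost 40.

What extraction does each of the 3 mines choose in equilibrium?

5.3

A representative mine's profit is π_i = x_i(146 − 5X) − 40x_i, with X = x_i + Σ_{j≠i} x_j.
First-order condition: 106 − 10x_i − 5Σ_{j≠i} x_j = 0.
With identical mines, set every x_j = x: then 106 − 10x − 10x = 0, i.e. x = 106/20 = 5.3.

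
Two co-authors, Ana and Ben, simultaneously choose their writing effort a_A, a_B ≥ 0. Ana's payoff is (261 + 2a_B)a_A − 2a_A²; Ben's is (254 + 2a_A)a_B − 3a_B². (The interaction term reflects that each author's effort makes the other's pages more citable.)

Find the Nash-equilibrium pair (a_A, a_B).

Expanding Ana's payoff: 261a_A + 2a_Ba_A − 2a_A².
∂π/∂a_A = 261 + 2a_B − 4a_A = 0, so a_A = 65.25 + 0.5a_B.
Likewise for Ben: a_B = 127/3 + (1/3)a_A.
Substituting the second reaction function into the first: a_A = 65.25 + 0.5(127/3 + (1/3)a_A), which gives (5/6)a_A = 1037/12 ⇒ a_A = 103.7.
Then a_B = 127/3 + (1/3)·103.7 = 76.9.

103.7, 76.9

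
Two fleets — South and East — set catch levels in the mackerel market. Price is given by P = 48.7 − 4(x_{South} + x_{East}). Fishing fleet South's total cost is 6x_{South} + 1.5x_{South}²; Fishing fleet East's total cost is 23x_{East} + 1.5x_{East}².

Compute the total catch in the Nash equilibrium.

Fishing fleet South's profit: π = x_{South}(48.7 − 4(x_{South} + x_{East})) − 6x_{South} − 1.5x_{South}².
∂π/∂x_{South} = 42.7 − 11x_{South} − 4x_{East} = 0, so x_{South} = 427/110 − (4/11)x_{East}.
By the same steps for East: x_{East} = 257/110 − (4/11)x_{South}.
Solving the two reaction functions simultaneously: (1 − (−4/11)(−4/11))x_{South} = 427/110 − (4/11)·(257/110), so (105/121)x_{South} = 3669/1210 and x_{South} = 1223/350.
Then x_{East} = 257/110 − (4/11)·(1223/350) = 373/350.
Total catch: 1223/350 + 373/350 = 4.56.

4.56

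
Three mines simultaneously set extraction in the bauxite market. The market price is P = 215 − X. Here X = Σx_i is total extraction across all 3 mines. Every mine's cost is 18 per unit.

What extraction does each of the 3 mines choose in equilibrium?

A representative mine's profit is π_i = x_i(215 − X) − 18x_i, with X = x_i + Σ_{j≠i} x_j.
First-order condition: 197 − 2x_i − Σ_{j≠i} x_j = 0.
Imposing symmetry (x_j = x for all j) turns Σ_{j≠i} x_j into 2x, so 197 = 4x and x = 49.25.

49.25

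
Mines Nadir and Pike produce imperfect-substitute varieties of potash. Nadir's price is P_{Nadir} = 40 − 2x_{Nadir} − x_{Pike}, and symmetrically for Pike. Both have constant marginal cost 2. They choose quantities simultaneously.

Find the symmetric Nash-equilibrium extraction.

7.6

Mine Nadir's profit: π = x_{Nadir}(40 − 2x_{Nadir} − x_{Pike}) − 2x_{Nadir}.
∂π/∂x_{Nadir} = 38 − 4x_{Nadir} − x_{Pike} = 0 ⇒ x_{Nadir} = 9.5 − 0.25x_{Pike}.
By symmetry x_{Pike} = x_{Nadir}; substituting into the reaction function, 1.25x_{Nadir} = 9.5 and x_{Nadir} = 7.6.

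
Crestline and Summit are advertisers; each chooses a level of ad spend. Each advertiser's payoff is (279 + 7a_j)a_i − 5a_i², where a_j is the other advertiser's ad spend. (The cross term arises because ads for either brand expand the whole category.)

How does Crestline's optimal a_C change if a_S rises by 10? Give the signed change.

Crestline's payoff is (279 + 7a_S)a_C − 5a_C².
∂π/∂a_C = 279 + 7a_S − 10a_C = 0, so a_C = 27.9 + 0.7a_S.
The reaction-function slope is 0.7, so a 10-unit rise in a_S moves a_C by 0.7 × 10 = 7. Crestline's best response rises — the actions are strategic complements.

7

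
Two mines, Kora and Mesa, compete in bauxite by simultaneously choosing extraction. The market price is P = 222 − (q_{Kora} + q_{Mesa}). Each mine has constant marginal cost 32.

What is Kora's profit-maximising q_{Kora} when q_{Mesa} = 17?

86.5

Mine Kora's profit: π = q_{Kora}(222 − (q_{Kora} + q_{Mesa})) − 32q_{Kora}.
∂π/∂q_{Kora} = 190 − 2q_{Kora} − q_{Mesa} = 0, so q_{Kora} = 95 − 0.5q_{Mesa}.
At q_{Mesa} = 17: q_{Kora} = 95 − 0.5·17 = 86.5.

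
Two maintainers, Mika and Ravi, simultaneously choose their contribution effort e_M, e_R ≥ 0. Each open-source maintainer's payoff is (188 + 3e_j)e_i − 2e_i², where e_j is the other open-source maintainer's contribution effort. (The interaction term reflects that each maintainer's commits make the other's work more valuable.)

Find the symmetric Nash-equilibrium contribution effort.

188

Mika's payoff is (188 + 3e_R)e_M − 2e_M².
∂π/∂e_M = 188 + 3e_R − 4e_M = 0, so e_M = 47 + 0.75e_R.
The game is symmetric, so in equilibrium e_R = e_M: the reaction function gives 0.25e_M = 47, hence e_M = 188.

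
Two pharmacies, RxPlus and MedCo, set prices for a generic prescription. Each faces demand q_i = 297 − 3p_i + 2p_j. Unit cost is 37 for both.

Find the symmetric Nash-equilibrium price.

RxPlus's profit: π = (p_{RxPlus} − 37)(297 − 3p_{RxPlus} + 2p_{MedCo}).
∂π/∂p_{RxPlus} = 408 − 6p_{RxPlus} + 2p_{MedCo} = 0 ⇒ p_{RxPlus} = 68 + (1/3)p_{MedCo}.
Setting p_{RxPlus} = p_{MedCo} in the reaction function: p_{RxPlus} = 68 + (1/3)p_{RxPlus}, so p_{RxPlus} = 68 / (2/3) = 102.

102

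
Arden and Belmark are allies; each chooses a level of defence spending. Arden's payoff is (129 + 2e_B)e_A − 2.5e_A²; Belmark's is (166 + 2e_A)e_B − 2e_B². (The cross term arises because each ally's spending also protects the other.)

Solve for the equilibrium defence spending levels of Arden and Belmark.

53, 68

Expanding Arden's payoff: 129e_A + 2e_Be_A − 2.5e_A².
∂π/∂e_A = 129 + 2e_B − 5e_A = 0, so e_A = 25.8 + 0.4e_B.
Likewise for Belmark: e_B = 41.5 + 0.5e_A.
Substituting the second reaction function into the first: e_A = 25.8 + 0.4(41.5 + 0.5e_A), which gives 0.8e_A = 42.4 ⇒ e_A = 53.
Then e_B = 41.5 + 0.5·53 = 68.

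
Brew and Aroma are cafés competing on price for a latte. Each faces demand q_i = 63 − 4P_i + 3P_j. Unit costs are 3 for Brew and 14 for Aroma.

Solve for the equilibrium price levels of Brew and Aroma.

Brew's profit: π = (P_{Brew} − 3)(63 − 4P_{Brew} + 3P_{Aroma}).
∂π/∂P_{Brew} = 75 − 8P_{Brew} + 3P_{Aroma} = 0 ⇒ P_{Brew} = 9.375 + 0.375P_{Aroma}.
Similarly P_{Aroma} = 14.875 + 0.375P_{Brew}.
Substituting the second reaction function into the first: P_{Brew} = 9.375 + 0.375(14.875 + 0.375P_{Brew}), which gives (55/64)P_{Brew} = 957/64 ⇒ P_{Brew} = 17.4.
Then P_{Aroma} = 14.875 + 0.375·17.4 = 21.4.

17.4, 21.4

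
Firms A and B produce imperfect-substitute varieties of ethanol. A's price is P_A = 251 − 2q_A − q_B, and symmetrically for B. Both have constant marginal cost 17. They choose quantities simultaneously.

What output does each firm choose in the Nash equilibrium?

46.8

Firm A's profit: π = q_A(251 − 2q_A − q_B) − 17q_A.
∂π/∂q_A = 234 − 4q_A − q_B = 0 ⇒ q_A = 58.5 − 0.25q_B.
The game is symmetric, so in equilibrium q_B = q_A: the reaction function gives 1.25q_A = 58.5, hence q_A = 46.8.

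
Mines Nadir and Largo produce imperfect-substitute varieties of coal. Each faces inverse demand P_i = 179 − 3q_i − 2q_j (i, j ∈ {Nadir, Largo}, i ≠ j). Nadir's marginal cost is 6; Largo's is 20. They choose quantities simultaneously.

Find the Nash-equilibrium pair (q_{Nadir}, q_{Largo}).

22.5, 19

Mine Nadir's profit: π = q_{Nadir}(179 − 3q_{Nadir} − 2q_{Largo}) − 6q_{Nadir}.
∂π/∂q_{Nadir} = 173 − 6q_{Nadir} − 2q_{Largo} = 0 ⇒ q_{Nadir} = 173/6 − (1/3)q_{Largo}.
Similarly q_{Largo} = 26.5 − (1/3)q_{Nadir}.
Solving the two reaction functions simultaneously: (1 − (−1/3)(−1/3))q_{Nadir} = 173/6 − (1/3)·26.5, so (8/9)q_{Nadir} = 20 and q_{Nadir} = 22.5.
Then q_{Largo} = 26.5 − (1/3)·22.5 = 19.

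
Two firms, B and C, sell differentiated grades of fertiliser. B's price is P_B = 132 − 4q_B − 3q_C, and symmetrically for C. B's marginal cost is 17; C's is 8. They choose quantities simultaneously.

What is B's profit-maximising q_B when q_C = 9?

Firm B's profit: π = q_B(132 − 4q_B − 3q_C) − 17q_B.
∂π/∂q_B = 115 − 8q_B − 3q_C = 0 ⇒ q_B = 14.375 − 0.375q_C.
At q_C = 9: q_B = 14.375 − 0.375·9 = 11.

11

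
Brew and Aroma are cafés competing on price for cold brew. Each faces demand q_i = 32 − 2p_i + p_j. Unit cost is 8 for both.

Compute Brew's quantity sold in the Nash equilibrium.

Brew's profit: π = (p_{Brew} − 8)(32 − 2p_{Brew} + p_{Aroma}).
∂π/∂p_{Brew} = 48 − 4p_{Brew} + p_{Aroma} = 0 ⇒ p_{Brew} = 12 + 0.25p_{Aroma}.
The game is symmetric, so in equilibrium p_{Aroma} = p_{Brew}: the reaction function gives 0.75p_{Brew} = 12, hence p_{Brew} = 16.
q_{Brew} = 32 − 2·16 + 16 = 16.

16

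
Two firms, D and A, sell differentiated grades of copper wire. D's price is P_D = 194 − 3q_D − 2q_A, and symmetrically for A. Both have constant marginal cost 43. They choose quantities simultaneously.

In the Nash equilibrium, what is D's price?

Firm D's profit: π = q_D(194 − 3q_D − 2q_A) − 43q_D.
∂π/∂q_D = 151 − 6q_D − 2q_A = 0 ⇒ q_D = 151/6 − (1/3)q_A.
Setting q_D = q_A in the reaction function: q_D = 151/6 − (1/3)q_D, so q_D = (151/6) / (4/3) = 18.875.
P_D = 194 − 3·18.875 − 2·18.875 = 99.625.

99.625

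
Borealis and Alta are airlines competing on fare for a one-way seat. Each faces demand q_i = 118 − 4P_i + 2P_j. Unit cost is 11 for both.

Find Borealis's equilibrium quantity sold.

64

Borealis's profit: π = (P_{Borealis} − 11)(118 − 4P_{Borealis} + 2P_{Alta}).
∂π/∂P_{Borealis} = 162 − 8P_{Borealis} + 2P_{Alta} = 0 ⇒ P_{Borealis} = 20.25 + 0.25P_{Alta}.
The game is symmetric, so in equilibrium P_{Alta} = P_{Borealis}: the reaction function gives 0.75P_{Borealis} = 20.25, hence P_{Borealis} = 27.
q_{Borealis} = 118 − 4·27 + 2·27 = 64.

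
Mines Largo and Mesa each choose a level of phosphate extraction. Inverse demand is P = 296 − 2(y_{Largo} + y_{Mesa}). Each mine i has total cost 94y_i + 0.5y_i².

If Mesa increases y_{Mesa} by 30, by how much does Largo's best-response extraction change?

Mine Largo's profit: π = y_{Largo}(296 − 2(y_{Largo} + y_{Mesa})) − 94y_{Largo} − 0.5y_{Largo}².
∂π/∂y_{Largo} = 202 − 5y_{Largo} − 2y_{Mesa} = 0, so y_{Largo} = 40.4 − 0.4y_{Mesa}.
The reaction-function slope is −0.4, so a 30-unit rise in y_{Mesa} moves y_{Largo} by −0.4 × 30 = −12. Largo's best response falls — the actions are strategic substitutes.

-12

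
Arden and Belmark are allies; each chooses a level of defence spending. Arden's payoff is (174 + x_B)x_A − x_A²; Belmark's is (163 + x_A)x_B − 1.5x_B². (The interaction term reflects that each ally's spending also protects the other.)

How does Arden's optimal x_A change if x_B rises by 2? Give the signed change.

1

Expanding Arden's payoff: 174x_A + x_Bx_A − x_A².
∂π/∂x_A = 174 + x_B − 2x_A = 0, so x_A = 87 + 0.5x_B.
The reaction-function slope is 0.5, so a 2-unit rise in x_B moves x_A by 0.5 × 2 = 1. Arden's best response rises — the actions are strategic complements.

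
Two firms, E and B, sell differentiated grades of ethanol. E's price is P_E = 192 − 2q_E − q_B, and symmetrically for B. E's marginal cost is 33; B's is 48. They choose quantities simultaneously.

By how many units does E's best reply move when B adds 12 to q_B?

Firm E's profit: π = q_E(192 − 2q_E − q_B) − 33q_E.
∂π/∂q_E = 159 − 4q_E − q_B = 0 ⇒ q_E = 39.75 − 0.25q_B.
The reaction-function slope is −0.25, so a 12-unit rise in q_B moves q_E by −0.25 × 12 = −3. E's best response falls — the actions are strategic substitutes.

-3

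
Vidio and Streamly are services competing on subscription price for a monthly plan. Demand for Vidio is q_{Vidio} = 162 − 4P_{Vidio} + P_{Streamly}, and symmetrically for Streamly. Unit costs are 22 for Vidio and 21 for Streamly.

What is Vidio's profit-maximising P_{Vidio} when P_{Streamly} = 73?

Vidio's profit: π = (P_{Vidio} − 22)(162 − 4P_{Vidio} + P_{Streamly}).
∂π/∂P_{Vidio} = 250 − 8P_{Vidio} + P_{Streamly} = 0 ⇒ P_{Vidio} = 31.25 + 0.125P_{Streamly}.
At P_{Streamly} = 73: P_{Vidio} = 31.25 + 0.125·73 = 40.375.

40.375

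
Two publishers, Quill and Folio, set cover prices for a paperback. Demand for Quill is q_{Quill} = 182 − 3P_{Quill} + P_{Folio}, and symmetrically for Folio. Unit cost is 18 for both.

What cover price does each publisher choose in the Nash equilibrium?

Quill's profit: π = (P_{Quill} − 18)(182 − 3P_{Quill} + P_{Folio}).
∂π/∂P_{Quill} = 236 − 6P_{Quill} + P_{Folio} = 0 ⇒ P_{Quill} = 118/3 + (1/6)P_{Folio}.
Setting P_{Quill} = P_{Folio} in the reaction function: P_{Quill} = 118/3 + (1/6)P_{Quill}, so P_{Quill} = (118/3) / (5/6) = 47.2.

47.2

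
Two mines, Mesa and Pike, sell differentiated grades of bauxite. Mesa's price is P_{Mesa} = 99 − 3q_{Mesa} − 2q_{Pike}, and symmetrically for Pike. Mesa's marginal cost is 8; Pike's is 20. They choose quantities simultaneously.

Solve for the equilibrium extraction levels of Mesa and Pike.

12.125, 9.125

Mine Mesa's profit: π = q_{Mesa}(99 − 3q_{Mesa} − 2q_{Pike}) − 8q_{Mesa}.
∂π/∂q_{Mesa} = 91 − 6q_{Mesa} − 2q_{Pike} = 0 ⇒ q_{Mesa} = 91/6 − (1/3)q_{Pike}.
Similarly q_{Pike} = 79/6 − (1/3)q_{Mesa}.
Plugging q_{Pike} into Mesa's best response: q_{Mesa} = 91/6 − (1/3)(79/6 − (1/3)q_{Mesa}) ⇒ (8/9)q_{Mesa} = 97/9, so q_{Mesa} = 12.125.
Then q_{Pike} = 79/6 − (1/3)·12.125 = 9.125.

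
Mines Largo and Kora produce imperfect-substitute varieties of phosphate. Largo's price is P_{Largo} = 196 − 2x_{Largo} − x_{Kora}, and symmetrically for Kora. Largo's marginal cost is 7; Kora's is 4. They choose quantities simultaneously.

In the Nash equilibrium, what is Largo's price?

82.2

Mine Largo's profit: π = x_{Largo}(196 − 2x_{Largo} − x_{Kora}) − 7x_{Largo}.
∂π/∂x_{Largo} = 189 − 4x_{Largo} − x_{Kora} = 0 ⇒ x_{Largo} = 47.25 − 0.25x_{Kora}.
Similarly x_{Kora} = 48 − 0.25x_{Largo}.
Substituting the second reaction function into the first: x_{Largo} = 47.25 − 0.25(48 − 0.25x_{Largo}), which gives 0.9375x_{Largo} = 35.25 ⇒ x_{Largo} = 37.6.
Then x_{Kora} = 48 − 0.25·37.6 = 38.6.
P_{Largo} = 196 − 2·37.6 − 38.6 = 82.2.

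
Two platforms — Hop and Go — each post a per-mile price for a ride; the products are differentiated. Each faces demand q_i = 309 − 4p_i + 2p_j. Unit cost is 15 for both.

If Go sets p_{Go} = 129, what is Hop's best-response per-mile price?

78.375

Hop's profit: π = (p_{Hop} − 15)(309 − 4p_{Hop} + 2p_{Go}).
∂π/∂p_{Hop} = 369 − 8p_{Hop} + 2p_{Go} = 0 ⇒ p_{Hop} = 46.125 + 0.25p_{Go}.
At p_{Go} = 129: p_{Hop} = 46.125 + 0.25·129 = 78.375.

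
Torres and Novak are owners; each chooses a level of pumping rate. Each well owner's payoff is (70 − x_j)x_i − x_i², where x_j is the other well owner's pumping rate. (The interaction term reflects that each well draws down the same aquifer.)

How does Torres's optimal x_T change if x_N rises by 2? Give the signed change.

Torres's payoff is (70 − x_N)x_T − x_T².
∂π/∂x_T = 70 − x_N − 2x_T = 0, so x_T = 35 − 0.5x_N.
The reaction-function slope is −0.5, so a 2-unit rise in x_N moves x_T by −0.5 × 2 = −1. Torres's best response falls — the actions are strategic substitutes.

-1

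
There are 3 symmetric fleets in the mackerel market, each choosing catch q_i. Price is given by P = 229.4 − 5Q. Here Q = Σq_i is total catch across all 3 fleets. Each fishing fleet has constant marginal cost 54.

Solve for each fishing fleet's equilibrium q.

A representative fishing fleet's profit is π_i = q_i(229.4 − 5Q) − 54q_i, with Q = q_i + Σ_{j≠i} q_j.
First-order condition: 175.4 − 10q_i − 5Σ_{j≠i} q_j = 0.
With identical fishing fleets, set every q_j = q: then 175.4 − 10q − 10q = 0, i.e. q = 175.4/20 = 8.77.

8.77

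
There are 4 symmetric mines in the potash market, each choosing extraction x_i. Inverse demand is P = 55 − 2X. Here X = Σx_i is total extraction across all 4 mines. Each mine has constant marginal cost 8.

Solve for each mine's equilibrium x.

A representative mine's profit is π_i = x_i(55 − 2X) − 8x_i, with X = x_i + Σ_{j≠i} x_j.
First-order condition: 47 − 4x_i − 2Σ_{j≠i} x_j = 0.
With identical mines, set every x_j = x: then 47 − 4x − 6x = 0, i.e. x = 47/10 = 4.7.

4.7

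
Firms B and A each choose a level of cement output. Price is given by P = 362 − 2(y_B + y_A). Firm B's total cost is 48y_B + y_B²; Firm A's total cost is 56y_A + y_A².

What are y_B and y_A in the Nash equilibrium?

39.75, 37.75

Firm B's profit: π = y_B(362 − 2(y_B + y_A)) − 48y_B − y_B².
∂π/∂y_B = 314 − 6y_B − 2y_A = 0, so y_B = 157/3 − (1/3)y_A.
By the same steps for A: y_A = 51 − (1/3)y_B.
Solving the two reaction functions simultaneously: (1 − (−1/3)(−1/3))y_B = 157/3 − (1/3)·51, so (8/9)y_B = 106/3 and y_B = 39.75.
Then y_A = 51 − (1/3)·39.75 = 37.75.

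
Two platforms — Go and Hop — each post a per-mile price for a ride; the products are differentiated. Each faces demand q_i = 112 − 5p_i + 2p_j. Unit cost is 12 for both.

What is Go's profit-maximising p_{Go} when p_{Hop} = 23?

21.8

Go's profit: π = (p_{Go} − 12)(112 − 5p_{Go} + 2p_{Hop}).
∂π/∂p_{Go} = 172 − 10p_{Go} + 2p_{Hop} = 0 ⇒ p_{Go} = 17.2 + 0.2p_{Hop}.
At p_{Hop} = 23: p_{Go} = 17.2 + 0.2·23 = 21.8.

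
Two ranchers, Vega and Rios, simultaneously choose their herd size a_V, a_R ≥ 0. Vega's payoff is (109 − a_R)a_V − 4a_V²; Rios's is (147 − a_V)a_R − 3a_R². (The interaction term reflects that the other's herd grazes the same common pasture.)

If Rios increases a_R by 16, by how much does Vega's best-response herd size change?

Expanding Vega's payoff: 109a_V − a_Ra_V − 4a_V².
∂π/∂a_V = 109 − a_R − 8a_V = 0, so a_V = 13.625 − 0.125a_R.
The reaction-function slope is −0.125, so a 16-unit rise in a_R moves a_V by −0.125 × 16 = −2. Vega's best response falls — the actions are strategic substitutes.

-2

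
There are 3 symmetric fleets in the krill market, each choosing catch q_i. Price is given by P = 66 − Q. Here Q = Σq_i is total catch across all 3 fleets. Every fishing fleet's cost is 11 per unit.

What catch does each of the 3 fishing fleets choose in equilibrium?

13.75

A representative fishing fleet's profit is π_i = q_i(66 − Q) − 11q_i, with Q = q_i + Σ_{j≠i} q_j.
First-order condition: 55 − 2q_i − Σ_{j≠i} q_j = 0.
In a symmetric equilibrium every fishing fleet chooses the same q, so Σ_{j≠i} q_j = 2q. The condition becomes 55 − 4q = 0, giving q = 55/4 = 13.75.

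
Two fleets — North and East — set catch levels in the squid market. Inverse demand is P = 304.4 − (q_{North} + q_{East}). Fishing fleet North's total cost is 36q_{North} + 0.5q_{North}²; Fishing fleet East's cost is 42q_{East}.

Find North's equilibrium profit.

Fishing fleet North's profit: π = q_{North}(304.4 − (q_{North} + q_{East})) − 36q_{North} − 0.5q_{North}².
∂π/∂q_{North} = 268.4 − 3q_{North} − q_{East} = 0, so q_{North} = 1342/15 − (1/3)q_{East}.
For East: ∂π/∂q_{East} = 262.4 − 2q_{East} − q_{North} = 0 ⇒ q_{East} = 131.2 − 0.5q_{North}.
Substituting the second reaction function into the first: q_{North} = 1342/15 − (1/3)(131.2 − 0.5q_{North}), which gives (5/6)q_{North} = 686/15 ⇒ q_{North} = 54.88.
Then q_{East} = 131.2 − 0.5·54.88 = 103.76.
Price P = 304.4 − 158.64 = 145.76.
North's profit: (145.76 − 36)·54.88 − 0.5(54.88)² = 4517.7216.

4517.7216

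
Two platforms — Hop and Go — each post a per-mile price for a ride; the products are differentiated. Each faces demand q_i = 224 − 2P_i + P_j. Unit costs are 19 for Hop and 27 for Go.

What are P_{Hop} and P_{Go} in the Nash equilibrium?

88.4, 91.6

Hop's profit: π = (P_{Hop} − 19)(224 − 2P_{Hop} + P_{Go}).
∂π/∂P_{Hop} = 262 − 4P_{Hop} + P_{Go} = 0 ⇒ P_{Hop} = 65.5 + 0.25P_{Go}.
Similarly P_{Go} = 69.5 + 0.25P_{Hop}.
Substituting the second reaction function into the first: P_{Hop} = 65.5 + 0.25(69.5 + 0.25P_{Hop}), which gives 0.9375P_{Hop} = 82.875 ⇒ P_{Hop} = 88.4.
Then P_{Go} = 69.5 + 0.25·88.4 = 91.6.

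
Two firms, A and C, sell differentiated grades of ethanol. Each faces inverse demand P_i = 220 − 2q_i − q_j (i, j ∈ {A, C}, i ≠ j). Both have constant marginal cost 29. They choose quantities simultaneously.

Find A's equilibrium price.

105.4

Firm A's profit: π = q_A(220 − 2q_A − q_C) − 29q_A.
∂π/∂q_A = 191 − 4q_A − q_C = 0 ⇒ q_A = 47.75 − 0.25q_C.
The game is symmetric, so in equilibrium q_C = q_A: the reaction function gives 1.25q_A = 47.75, hence q_A = 38.2.
P_A = 220 − 2·38.2 − 38.2 = 105.4.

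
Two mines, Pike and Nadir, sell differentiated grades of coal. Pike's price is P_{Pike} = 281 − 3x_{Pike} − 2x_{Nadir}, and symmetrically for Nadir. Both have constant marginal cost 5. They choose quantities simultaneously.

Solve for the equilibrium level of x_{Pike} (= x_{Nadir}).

Mine Pike's profit: π = x_{Pike}(281 − 3x_{Pike} − 2x_{Nadir}) − 5x_{Pike}.
∂π/∂x_{Pike} = 276 − 6x_{Pike} − 2x_{Nadir} = 0 ⇒ x_{Pike} = 46 − (1/3)x_{Nadir}.
By symmetry x_{Nadir} = x_{Pike}; substituting into the reaction function, (4/3)x_{Pike} = 46 and x_{Pike} = 34.5.

34.5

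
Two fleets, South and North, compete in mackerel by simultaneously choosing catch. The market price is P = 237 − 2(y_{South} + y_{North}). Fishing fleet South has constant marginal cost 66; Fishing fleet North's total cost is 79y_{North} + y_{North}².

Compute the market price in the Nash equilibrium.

137

Fishing fleet South's profit: π = y_{South}(237 − 2(y_{South} + y_{North})) − 66y_{South}.
∂π/∂y_{South} = 171 − 4y_{South} − 2y_{North} = 0, so y_{South} = 42.75 − 0.5y_{North}.
For North: ∂π/∂y_{North} = 158 − 6y_{North} − 2y_{South} = 0 ⇒ y_{North} = 79/3 − (1/3)y_{South}.
Substituting the second reaction function into the first: y_{South} = 42.75 − 0.5(79/3 − (1/3)y_{South}), which gives (5/6)y_{South} = 355/12 ⇒ y_{South} = 35.5.
Then y_{North} = 79/3 − (1/3)·35.5 = 14.5.
Equilibrium price: P = 237 − 2·50 = 137.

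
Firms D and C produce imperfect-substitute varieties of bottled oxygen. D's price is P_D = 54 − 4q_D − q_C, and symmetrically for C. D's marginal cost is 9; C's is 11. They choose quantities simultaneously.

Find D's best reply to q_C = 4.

5.125

Firm D's profit: π = q_D(54 − 4q_D − q_C) − 9q_D.
∂π/∂q_D = 45 − 8q_D − q_C = 0 ⇒ q_D = 5.625 − 0.125q_C.
At q_C = 4: q_D = 5.625 − 0.125·4 = 5.125.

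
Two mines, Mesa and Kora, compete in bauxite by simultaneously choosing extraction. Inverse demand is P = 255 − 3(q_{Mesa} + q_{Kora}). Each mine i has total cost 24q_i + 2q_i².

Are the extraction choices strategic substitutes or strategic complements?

strategic substitutes

Mine Mesa's profit: π = q_{Mesa}(255 − 3(q_{Mesa} + q_{Kora})) − 24q_{Mesa} − 2q_{Mesa}².
∂π/∂q_{Mesa} = 231 − 10q_{Mesa} − 3q_{Kora} = 0, so q_{Mesa} = 23.1 − 0.3q_{Kora}.
The best-response slope dq_{Mesa}/dq_{Kora} = −0.3 < 0: the reaction function is downward-sloping, so the choices are strategic substitutes.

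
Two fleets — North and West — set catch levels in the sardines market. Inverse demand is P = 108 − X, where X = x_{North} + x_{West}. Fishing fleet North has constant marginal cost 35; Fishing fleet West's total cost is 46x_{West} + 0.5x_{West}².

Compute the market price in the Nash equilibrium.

Fishing fleet North's profit: π = x_{North}(108 − (x_{North} + x_{West})) − 35x_{North}.
∂π/∂x_{North} = 73 − 2x_{North} − x_{West} = 0, so x_{North} = 36.5 − 0.5x_{West}.
For West: ∂π/∂x_{West} = 62 − 3x_{West} − x_{North} = 0 ⇒ x_{West} = 62/3 − (1/3)x_{North}.
Solving the two reaction functions simultaneously: (1 − (−0.5)(−1/3))x_{North} = 36.5 − 0.5·(62/3), so (5/6)x_{North} = 157/6 and x_{North} = 31.4.
Then x_{West} = 62/3 − (1/3)·31.4 = 10.2.
Equilibrium price: P = 108 − 41.6 = 66.4.

66.4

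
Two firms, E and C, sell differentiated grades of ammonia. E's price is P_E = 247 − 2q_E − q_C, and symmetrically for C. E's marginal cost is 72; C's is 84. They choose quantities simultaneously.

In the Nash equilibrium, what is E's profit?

Firm E's profit: π = q_E(247 − 2q_E − q_C) − 72q_E.
∂π/∂q_E = 175 − 4q_E − q_C = 0 ⇒ q_E = 43.75 − 0.25q_C.
Similarly q_C = 40.75 − 0.25q_E.
Substituting the second reaction function into the first: q_E = 43.75 − 0.25(40.75 − 0.25q_E), which gives 0.9375q_E = 33.5625 ⇒ q_E = 35.8.
Then q_C = 40.75 − 0.25·35.8 = 31.8.
P_E = 247 − 2·35.8 − 31.8 = 143.6.
Profit = (143.6 − 72)·35.8 = 2563.28.

2563.28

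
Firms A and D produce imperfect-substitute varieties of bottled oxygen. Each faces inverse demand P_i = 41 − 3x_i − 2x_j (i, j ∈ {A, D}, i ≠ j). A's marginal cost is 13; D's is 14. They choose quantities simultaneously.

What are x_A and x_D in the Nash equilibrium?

3.5625, 3.3125

Firm A's profit: π = x_A(41 − 3x_A − 2x_D) − 13x_A.
∂π/∂x_A = 28 − 6x_A − 2x_D = 0 ⇒ x_A = 14/3 − (1/3)x_D.
Similarly x_D = 4.5 − (1/3)x_A.
Plugging x_D into A's best response: x_A = 14/3 − (1/3)(4.5 − (1/3)x_A) ⇒ (8/9)x_A = 19/6, so x_A = 3.5625.
Then x_D = 4.5 − (1/3)·3.5625 = 3.3125.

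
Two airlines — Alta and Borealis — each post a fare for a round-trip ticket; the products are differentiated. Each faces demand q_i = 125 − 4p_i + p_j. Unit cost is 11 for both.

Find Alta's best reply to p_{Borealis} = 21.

Alta's profit: π = (p_{Alta} − 11)(125 − 4p_{Alta} + p_{Borealis}).
∂π/∂p_{Alta} = 169 − 8p_{Alta} + p_{Borealis} = 0 ⇒ p_{Alta} = 21.125 + 0.125p_{Borealis}.
At p_{Borealis} = 21: p_{Alta} = 21.125 + 0.125·21 = 23.75.

23.75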